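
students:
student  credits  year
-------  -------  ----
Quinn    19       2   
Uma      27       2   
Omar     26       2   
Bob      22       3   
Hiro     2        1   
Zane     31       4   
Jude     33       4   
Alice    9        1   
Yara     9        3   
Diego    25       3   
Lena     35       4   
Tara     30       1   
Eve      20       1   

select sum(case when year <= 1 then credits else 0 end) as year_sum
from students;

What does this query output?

61

student=Quinn: ✗
student=Uma: ✗
student=Omar: ✗
student=Bob: ✗
student=Hiro: ✓ → 2
student=Zane: ✗
student=Jude: ✗
student=Alice: ✓ → 9
student=Yara: ✗
student=Diego: ✗
student=Lena: ✗
student=Tara: ✓ → 30
student=Eve: ✓ → 20
year_sum = 2 + 9 + 30 + 20 = 61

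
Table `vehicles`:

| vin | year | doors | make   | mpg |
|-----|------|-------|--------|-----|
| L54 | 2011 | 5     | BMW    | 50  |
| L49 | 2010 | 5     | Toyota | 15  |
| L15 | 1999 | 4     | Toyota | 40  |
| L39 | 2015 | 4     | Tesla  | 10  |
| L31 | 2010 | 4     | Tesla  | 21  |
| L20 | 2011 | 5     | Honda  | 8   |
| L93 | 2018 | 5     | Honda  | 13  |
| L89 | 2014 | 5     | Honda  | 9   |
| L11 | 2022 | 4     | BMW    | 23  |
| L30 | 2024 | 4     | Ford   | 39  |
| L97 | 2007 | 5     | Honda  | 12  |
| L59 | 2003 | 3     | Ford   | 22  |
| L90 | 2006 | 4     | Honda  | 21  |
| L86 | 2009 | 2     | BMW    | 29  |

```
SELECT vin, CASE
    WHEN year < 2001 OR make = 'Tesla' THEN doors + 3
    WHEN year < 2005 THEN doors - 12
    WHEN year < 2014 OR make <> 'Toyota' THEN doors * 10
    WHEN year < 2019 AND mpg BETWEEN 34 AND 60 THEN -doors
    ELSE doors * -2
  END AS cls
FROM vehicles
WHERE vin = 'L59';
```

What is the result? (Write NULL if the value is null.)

vin = L59: year=2003, doors=3, make=Ford, mpg=22.
year < 2001 OR make = 'Tesla' → false
year < 2005 → true → -9

-9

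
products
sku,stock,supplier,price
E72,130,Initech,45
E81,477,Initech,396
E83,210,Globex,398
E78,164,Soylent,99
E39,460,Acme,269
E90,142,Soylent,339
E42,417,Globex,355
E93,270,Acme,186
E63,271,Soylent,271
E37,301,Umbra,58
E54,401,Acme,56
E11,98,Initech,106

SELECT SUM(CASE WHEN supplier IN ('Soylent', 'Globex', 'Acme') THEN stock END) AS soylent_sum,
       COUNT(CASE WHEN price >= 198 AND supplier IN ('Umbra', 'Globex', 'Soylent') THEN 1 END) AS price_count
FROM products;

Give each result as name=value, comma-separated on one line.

soylent_sum=2335, price_count=4

[soylent_sum: supplier IN ('Soylent', 'Globex', 'Acme')]
sku=E72: ✗
sku=E81: ✗
sku=E83: ✓ → 210
sku=E78: ✓ → 164
sku=E39: ✓ → 460
sku=E90: ✓ → 142
sku=E42: ✓ → 417
sku=E93: ✓ → 270
sku=E63: ✓ → 271
sku=E37: ✗
sku=E54: ✓ → 401
sku=E11: ✗
soylent_sum = 210 + 164 + 460 + 142 + 417 + 270 + 271 + 401 = 2335
—
[price_count: price >= 198 AND supplier IN ('Umbra', 'Globex', 'Soylent')]
sku=E72: ✗
sku=E81: ✗
sku=E83: ✓ → 1
sku=E78: ✗
sku=E39: ✗
sku=E90: ✓ → 1
sku=E42: ✓ → 1
sku=E93: ✗
sku=E63: ✓ → 1
sku=E37: ✗
sku=E54: ✗
sku=E11: ✗
price_count = COUNT(1, 1, 1, 1) = 4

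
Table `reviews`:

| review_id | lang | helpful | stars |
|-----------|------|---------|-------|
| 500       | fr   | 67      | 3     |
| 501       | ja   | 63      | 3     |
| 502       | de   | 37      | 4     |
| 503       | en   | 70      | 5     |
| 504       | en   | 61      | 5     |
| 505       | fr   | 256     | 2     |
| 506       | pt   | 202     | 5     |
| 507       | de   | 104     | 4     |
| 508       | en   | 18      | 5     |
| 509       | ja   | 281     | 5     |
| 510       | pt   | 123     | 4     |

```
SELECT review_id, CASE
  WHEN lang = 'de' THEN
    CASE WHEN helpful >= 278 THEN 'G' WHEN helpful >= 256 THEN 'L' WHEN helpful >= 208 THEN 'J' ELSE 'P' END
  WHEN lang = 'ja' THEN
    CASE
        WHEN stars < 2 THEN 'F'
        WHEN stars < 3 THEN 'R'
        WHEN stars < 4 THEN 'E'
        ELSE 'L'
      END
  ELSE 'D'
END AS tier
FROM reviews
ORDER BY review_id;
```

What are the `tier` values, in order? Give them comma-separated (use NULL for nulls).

D, E, P, D, D, D, D, P, D, L, D

review_id=500: lang='fr' → outer ELSE → D
review_id=501: lang='ja' → inner[stars < 4] → E
review_id=502: lang='de' → inner[ELSE] → P
review_id=503: lang='en' → outer ELSE → D
review_id=504: lang='en' → outer ELSE → D
review_id=505: lang='fr' → outer ELSE → D
review_id=506: lang='pt' → outer ELSE → D
review_id=507: lang='de' → inner[ELSE] → P
review_id=508: lang='en' → outer ELSE → D
review_id=509: lang='ja' → inner[ELSE] → L
review_id=510: lang='pt' → outer ELSE → D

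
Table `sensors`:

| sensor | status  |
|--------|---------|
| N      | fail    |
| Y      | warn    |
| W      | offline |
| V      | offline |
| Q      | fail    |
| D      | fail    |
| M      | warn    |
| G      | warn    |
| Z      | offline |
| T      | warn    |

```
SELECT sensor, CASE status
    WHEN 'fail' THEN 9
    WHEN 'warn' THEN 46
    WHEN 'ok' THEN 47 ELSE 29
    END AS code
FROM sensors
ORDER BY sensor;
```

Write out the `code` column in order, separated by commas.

sensor=D: status='fail' → 9
sensor=G: status='warn' → 46
sensor=M: status='warn' → 46
sensor=N: status='fail' → 9
sensor=Q: status='fail' → 9
sensor=T: status='warn' → 46
sensor=V: ELSE → 29
sensor=W: ELSE → 29
sensor=Y: status='warn' → 46
sensor=Z: ELSE → 29

9, 46, 46, 9, 9, 46, 29, 29, 46, 29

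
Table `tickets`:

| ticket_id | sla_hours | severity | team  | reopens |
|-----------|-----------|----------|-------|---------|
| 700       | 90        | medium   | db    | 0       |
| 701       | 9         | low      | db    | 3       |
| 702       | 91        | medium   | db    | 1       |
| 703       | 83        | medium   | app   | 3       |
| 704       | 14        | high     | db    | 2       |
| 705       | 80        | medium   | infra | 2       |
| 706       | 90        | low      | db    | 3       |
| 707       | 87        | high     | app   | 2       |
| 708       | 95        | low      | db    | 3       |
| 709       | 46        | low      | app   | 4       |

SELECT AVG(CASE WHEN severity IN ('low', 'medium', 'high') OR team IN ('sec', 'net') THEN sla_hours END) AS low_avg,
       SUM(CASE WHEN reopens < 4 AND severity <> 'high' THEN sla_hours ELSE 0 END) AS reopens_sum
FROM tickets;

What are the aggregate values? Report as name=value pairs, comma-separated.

[low_avg: severity IN ('low', 'medium', 'high') OR team IN ('sec', 'net')]
ticket_id=700: ✓ → 90
ticket_id=701: ✓ → 9
ticket_id=702: ✓ → 91
ticket_id=703: ✓ → 83
ticket_id=704: ✓ → 14
ticket_id=705: ✓ → 80
ticket_id=706: ✓ → 90
ticket_id=707: ✓ → 87
ticket_id=708: ✓ → 95
ticket_id=709: ✓ → 46
low_avg = (90 + 9 + 91 + 83 + 14 + 80 + 90 + 87 + 95 + 46) / 10 = 68.5
—
[reopens_sum: reopens < 4 AND severity <> 'high']
ticket_id=700: ✓ → 90
ticket_id=701: ✓ → 9
ticket_id=702: ✓ → 91
ticket_id=703: ✓ → 83
ticket_id=704: ✗
ticket_id=705: ✓ → 80
ticket_id=706: ✓ → 90
ticket_id=707: ✗
ticket_id=708: ✓ → 95
ticket_id=709: ✗
reopens_sum = 90 + 9 + 91 + 83 + 80 + 90 + 95 = 538

low_avg=68.5, reopens_sum=538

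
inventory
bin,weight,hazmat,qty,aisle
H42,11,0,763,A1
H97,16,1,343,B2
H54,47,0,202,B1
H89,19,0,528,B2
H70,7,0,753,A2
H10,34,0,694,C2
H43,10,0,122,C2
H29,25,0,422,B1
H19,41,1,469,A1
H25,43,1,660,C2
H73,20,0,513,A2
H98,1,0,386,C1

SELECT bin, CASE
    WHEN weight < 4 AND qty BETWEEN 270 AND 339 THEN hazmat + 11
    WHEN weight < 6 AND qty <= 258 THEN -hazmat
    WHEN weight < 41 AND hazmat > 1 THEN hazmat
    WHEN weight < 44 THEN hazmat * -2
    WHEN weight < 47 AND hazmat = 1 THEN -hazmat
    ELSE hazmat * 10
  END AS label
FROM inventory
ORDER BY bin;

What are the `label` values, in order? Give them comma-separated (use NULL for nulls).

0, -2, -2, 0, 0, 0, 0, 0, 0, 0, -2, 0

bin=H10: weight < 44 → 0
bin=H19: weight < 44 → -2
bin=H25: weight < 44 → -2
bin=H29: weight < 44 → 0
bin=H42: weight < 44 → 0
bin=H43: weight < 44 → 0
bin=H54: ELSE → 0
bin=H70: weight < 44 → 0
bin=H73: weight < 44 → 0
bin=H89: weight < 44 → 0
bin=H97: weight < 44 → -2
bin=H98: weight < 44 → 0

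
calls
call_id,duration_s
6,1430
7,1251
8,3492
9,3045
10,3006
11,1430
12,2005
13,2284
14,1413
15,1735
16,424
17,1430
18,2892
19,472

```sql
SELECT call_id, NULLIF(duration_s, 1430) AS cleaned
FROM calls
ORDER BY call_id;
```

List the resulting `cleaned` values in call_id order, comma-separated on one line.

NULL, 1251, 3492, 3045, 3006, NULL, 2005, 2284, 1413, 1735, 424, NULL, 2892, 472

call_id=6: duration_s=1430 vs 1430: equal → NULL
call_id=7: duration_s=1251 vs 1430: differ → 1251
call_id=8: duration_s=3492 vs 1430: differ → 3492
call_id=9: duration_s=3045 vs 1430: differ → 3045
call_id=10: duration_s=3006 vs 1430: differ → 3006
call_id=11: duration_s=1430 vs 1430: equal → NULL
call_id=12: duration_s=2005 vs 1430: differ → 2005
call_id=13: duration_s=2284 vs 1430: differ → 2284
call_id=14: duration_s=1413 vs 1430: differ → 1413
call_id=15: duration_s=1735 vs 1430: differ → 1735
call_id=16: duration_s=424 vs 1430: differ → 424
call_id=17: duration_s=1430 vs 1430: equal → NULL
call_id=18: duration_s=2892 vs 1430: differ → 2892
call_id=19: duration_s=472 vs 1430: differ → 472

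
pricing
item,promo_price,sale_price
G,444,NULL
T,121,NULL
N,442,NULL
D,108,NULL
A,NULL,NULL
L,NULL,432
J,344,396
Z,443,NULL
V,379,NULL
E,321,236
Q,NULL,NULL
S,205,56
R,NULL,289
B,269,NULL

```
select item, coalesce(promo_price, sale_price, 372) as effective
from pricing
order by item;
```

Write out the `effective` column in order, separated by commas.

item=A: promo_price=NULL, sale_price=NULL, → literal 372 → 372
item=B: promo_price=269 → 269
item=D: promo_price=108 → 108
item=E: promo_price=321 → 321
item=G: promo_price=444 → 444
item=J: promo_price=344 → 344
item=L: promo_price=NULL, sale_price=432 → 432
item=N: promo_price=442 → 442
item=Q: promo_price=NULL, sale_price=NULL, → literal 372 → 372
item=R: promo_price=NULL, sale_price=289 → 289
item=S: promo_price=205 → 205
item=T: promo_price=121 → 121
item=V: promo_price=379 → 379
item=Z: promo_price=443 → 443

372, 269, 108, 321, 444, 344, 432, 442, 372, 289, 205, 121, 379, 443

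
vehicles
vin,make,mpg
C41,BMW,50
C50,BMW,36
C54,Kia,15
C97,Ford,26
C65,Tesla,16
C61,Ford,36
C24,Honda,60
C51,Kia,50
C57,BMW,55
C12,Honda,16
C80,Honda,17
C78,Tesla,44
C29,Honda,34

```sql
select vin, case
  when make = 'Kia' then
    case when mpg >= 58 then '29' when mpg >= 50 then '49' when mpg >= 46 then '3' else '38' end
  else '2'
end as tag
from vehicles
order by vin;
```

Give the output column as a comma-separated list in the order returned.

vin=C12: make='Honda' → outer ELSE → 2
vin=C24: make='Honda' → outer ELSE → 2
vin=C29: make='Honda' → outer ELSE → 2
vin=C41: make='BMW' → outer ELSE → 2
vin=C50: make='BMW' → outer ELSE → 2
vin=C51: make='Kia' → inner[mpg >= 50] → 49
vin=C54: make='Kia' → inner[ELSE] → 38
vin=C57: make='BMW' → outer ELSE → 2
vin=C61: make='Ford' → outer ELSE → 2
vin=C65: make='Tesla' → outer ELSE → 2
vin=C78: make='Tesla' → outer ELSE → 2
vin=C80: make='Honda' → outer ELSE → 2
vin=C97: make='Ford' → outer ELSE → 2

2, 2, 2, 2, 2, 49, 38, 2, 2, 2, 2, 2, 2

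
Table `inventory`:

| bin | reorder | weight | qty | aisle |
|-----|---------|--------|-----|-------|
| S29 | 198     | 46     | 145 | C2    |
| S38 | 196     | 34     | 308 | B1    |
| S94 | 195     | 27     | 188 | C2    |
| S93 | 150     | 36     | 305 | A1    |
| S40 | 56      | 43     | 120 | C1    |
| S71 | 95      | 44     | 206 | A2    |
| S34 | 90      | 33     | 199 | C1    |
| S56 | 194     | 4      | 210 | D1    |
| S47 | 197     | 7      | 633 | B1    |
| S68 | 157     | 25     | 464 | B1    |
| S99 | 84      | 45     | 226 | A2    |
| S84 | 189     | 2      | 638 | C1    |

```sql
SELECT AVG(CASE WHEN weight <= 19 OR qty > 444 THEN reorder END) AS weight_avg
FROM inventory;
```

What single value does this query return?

184.25

bin=S29: ✗
bin=S38: ✗
bin=S94: ✗
bin=S93: ✗
bin=S40: ✗
bin=S71: ✗
bin=S34: ✗
bin=S56: ✓ → 194
bin=S47: ✓ → 197
bin=S68: ✓ → 157
bin=S99: ✗
bin=S84: ✓ → 189
weight_avg = (194 + 197 + 157 + 189) / 4 = 184.25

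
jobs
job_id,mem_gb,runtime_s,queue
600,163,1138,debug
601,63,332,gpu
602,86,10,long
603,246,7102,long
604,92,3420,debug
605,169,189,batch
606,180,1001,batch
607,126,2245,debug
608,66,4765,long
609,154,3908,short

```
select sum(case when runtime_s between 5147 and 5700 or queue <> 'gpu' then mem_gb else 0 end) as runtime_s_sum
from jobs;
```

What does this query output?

job_id=600: ✓ → 163
job_id=601: ✗
job_id=602: ✓ → 86
job_id=603: ✓ → 246
job_id=604: ✓ → 92
job_id=605: ✓ → 169
job_id=606: ✓ → 180
job_id=607: ✓ → 126
job_id=608: ✓ → 66
job_id=609: ✓ → 154
runtime_s_sum = 163 + 86 + 246 + 92 + 169 + 180 + 126 + 66 + 154 = 1282

1282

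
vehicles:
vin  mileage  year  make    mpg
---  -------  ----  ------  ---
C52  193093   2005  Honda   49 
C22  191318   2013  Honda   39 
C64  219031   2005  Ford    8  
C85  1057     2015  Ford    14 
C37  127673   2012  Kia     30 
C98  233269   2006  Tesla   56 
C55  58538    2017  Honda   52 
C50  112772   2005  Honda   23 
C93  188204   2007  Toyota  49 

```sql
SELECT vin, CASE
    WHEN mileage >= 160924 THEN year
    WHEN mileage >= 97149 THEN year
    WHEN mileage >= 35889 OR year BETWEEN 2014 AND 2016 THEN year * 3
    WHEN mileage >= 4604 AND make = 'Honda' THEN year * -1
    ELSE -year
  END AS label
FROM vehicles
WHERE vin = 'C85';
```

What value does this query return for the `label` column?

vin = C85: mileage=1057, year=2015, make=Ford, mpg=14.
mileage >= 160924 → false
mileage >= 97149 → false
mileage >= 35889 OR year BETWEEN 2014 AND 2016 → true → 6045

6045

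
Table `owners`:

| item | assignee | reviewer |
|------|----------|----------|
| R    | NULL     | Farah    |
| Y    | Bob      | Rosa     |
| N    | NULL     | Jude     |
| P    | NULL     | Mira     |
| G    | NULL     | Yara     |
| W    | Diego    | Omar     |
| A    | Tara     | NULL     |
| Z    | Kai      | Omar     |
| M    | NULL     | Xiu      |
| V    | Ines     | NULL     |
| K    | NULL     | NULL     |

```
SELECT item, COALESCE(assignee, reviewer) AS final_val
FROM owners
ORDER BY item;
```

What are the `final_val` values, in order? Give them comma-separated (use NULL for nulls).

item=A: assignee=Tara → Tara
item=G: assignee=NULL, reviewer=Yara → Yara
item=K: assignee=NULL, reviewer=NULL (all NULL) → NULL
item=M: assignee=NULL, reviewer=Xiu → Xiu
item=N: assignee=NULL, reviewer=Jude → Jude
item=P: assignee=NULL, reviewer=Mira → Mira
item=R: assignee=NULL, reviewer=Farah → Farah
item=V: assignee=Ines → Ines
item=W: assignee=Diego → Diego
item=Y: assignee=Bob → Bob
item=Z: assignee=Kai → Kai

Tara, Yara, NULL, Xiu, Jude, Mira, Farah, Ines, Diego, Bob, Kai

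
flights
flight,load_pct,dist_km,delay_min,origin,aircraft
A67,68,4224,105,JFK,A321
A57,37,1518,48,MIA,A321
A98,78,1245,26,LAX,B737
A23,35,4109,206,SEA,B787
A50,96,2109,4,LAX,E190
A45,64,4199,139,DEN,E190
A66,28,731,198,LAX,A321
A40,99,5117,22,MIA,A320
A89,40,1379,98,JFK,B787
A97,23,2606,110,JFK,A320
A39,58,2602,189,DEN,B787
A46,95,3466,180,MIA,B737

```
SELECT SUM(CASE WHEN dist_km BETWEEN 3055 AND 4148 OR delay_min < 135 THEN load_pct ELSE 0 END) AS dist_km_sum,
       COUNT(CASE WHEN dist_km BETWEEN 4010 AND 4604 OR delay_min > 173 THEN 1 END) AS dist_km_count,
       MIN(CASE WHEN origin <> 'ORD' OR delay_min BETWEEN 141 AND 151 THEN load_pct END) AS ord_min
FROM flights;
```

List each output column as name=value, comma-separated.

[dist_km_sum: dist_km BETWEEN 3055 AND 4148 OR delay_min < 135]
flight=A67: ✓ → 68
flight=A57: ✓ → 37
flight=A98: ✓ → 78
flight=A23: ✓ → 35
flight=A50: ✓ → 96
flight=A45: ✗
flight=A66: ✗
flight=A40: ✓ → 99
flight=A89: ✓ → 40
flight=A97: ✓ → 23
flight=A39: ✗
flight=A46: ✓ → 95
dist_km_sum = 68 + 37 + 78 + 35 + 96 + 99 + 40 + 23 + 95 = 571
—
[dist_km_count: dist_km BETWEEN 4010 AND 4604 OR delay_min > 173]
flight=A67: ✓ → 1
flight=A57: ✗
flight=A98: ✗
flight=A23: ✓ → 1
flight=A50: ✗
flight=A45: ✓ → 1
flight=A66: ✓ → 1
flight=A40: ✗
flight=A89: ✗
flight=A97: ✗
flight=A39: ✓ → 1
flight=A46: ✓ → 1
dist_km_count = COUNT(1, 1, 1, 1, 1, 1) = 6
—
[ord_min: origin <> 'ORD' OR delay_min BETWEEN 141 AND 151]
flight=A67: ✓ → 68
flight=A57: ✓ → 37
flight=A98: ✓ → 78
flight=A23: ✓ → 35
flight=A50: ✓ → 96
flight=A45: ✓ → 64
flight=A66: ✓ → 28
flight=A40: ✓ → 99
flight=A89: ✓ → 40
flight=A97: ✓ → 23
flight=A39: ✓ → 58
flight=A46: ✓ → 95
ord_min = MIN(68, 37, 78, 35, 96, 64, 28, 99, 40, 23, 58, 95) = 23

dist_km_sum=571, dist_km_count=6, ord_min=23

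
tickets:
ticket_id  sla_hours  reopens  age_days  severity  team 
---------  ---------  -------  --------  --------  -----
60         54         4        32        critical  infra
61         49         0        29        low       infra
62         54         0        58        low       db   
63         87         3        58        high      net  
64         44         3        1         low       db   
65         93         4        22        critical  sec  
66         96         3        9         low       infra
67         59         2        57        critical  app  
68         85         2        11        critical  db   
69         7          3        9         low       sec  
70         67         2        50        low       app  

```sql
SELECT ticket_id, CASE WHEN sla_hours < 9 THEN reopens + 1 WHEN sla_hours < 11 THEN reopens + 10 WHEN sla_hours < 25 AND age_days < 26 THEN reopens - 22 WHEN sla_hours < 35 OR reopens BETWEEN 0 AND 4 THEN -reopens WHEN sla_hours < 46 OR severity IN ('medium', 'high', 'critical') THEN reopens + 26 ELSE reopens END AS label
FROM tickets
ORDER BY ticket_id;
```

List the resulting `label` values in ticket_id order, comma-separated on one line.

-4, 0, 0, -3, -3, -4, -3, -2, -2, 4, -2

ticket_id=60: sla_hours < 35 OR reopens BETWEEN 0 AND 4 → -4
ticket_id=61: sla_hours < 35 OR reopens BETWEEN 0 AND 4 → 0
ticket_id=62: sla_hours < 35 OR reopens BETWEEN 0 AND 4 → 0
ticket_id=63: sla_hours < 35 OR reopens BETWEEN 0 AND 4 → -3
ticket_id=64: sla_hours < 35 OR reopens BETWEEN 0 AND 4 → -3
ticket_id=65: sla_hours < 35 OR reopens BETWEEN 0 AND 4 → -4
ticket_id=66: sla_hours < 35 OR reopens BETWEEN 0 AND 4 → -3
ticket_id=67: sla_hours < 35 OR reopens BETWEEN 0 AND 4 → -2
ticket_id=68: sla_hours < 35 OR reopens BETWEEN 0 AND 4 → -2
ticket_id=69: sla_hours < 9 → 4
ticket_id=70: sla_hours < 35 OR reopens BETWEEN 0 AND 4 → -2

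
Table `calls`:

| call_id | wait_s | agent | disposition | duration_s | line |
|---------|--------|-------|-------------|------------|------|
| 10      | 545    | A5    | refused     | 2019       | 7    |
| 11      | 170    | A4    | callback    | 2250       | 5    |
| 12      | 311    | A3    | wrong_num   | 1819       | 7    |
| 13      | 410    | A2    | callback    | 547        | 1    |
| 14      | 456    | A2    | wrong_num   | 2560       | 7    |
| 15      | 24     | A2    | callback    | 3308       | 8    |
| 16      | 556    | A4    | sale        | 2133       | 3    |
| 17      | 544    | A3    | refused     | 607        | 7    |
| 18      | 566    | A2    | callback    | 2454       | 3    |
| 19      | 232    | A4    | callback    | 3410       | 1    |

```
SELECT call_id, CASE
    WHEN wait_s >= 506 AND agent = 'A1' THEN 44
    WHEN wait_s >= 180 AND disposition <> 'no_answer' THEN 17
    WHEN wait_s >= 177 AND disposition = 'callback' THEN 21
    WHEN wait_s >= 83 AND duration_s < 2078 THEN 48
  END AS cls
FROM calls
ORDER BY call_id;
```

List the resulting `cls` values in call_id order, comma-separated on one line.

call_id=10: wait_s >= 180 AND disposition <> 'no_answer' → 17
call_id=11: (no match → NULL) → NULL
call_id=12: wait_s >= 180 AND disposition <> 'no_answer' → 17
call_id=13: wait_s >= 180 AND disposition <> 'no_answer' → 17
call_id=14: wait_s >= 180 AND disposition <> 'no_answer' → 17
call_id=15: (no match → NULL) → NULL
call_id=16: wait_s >= 180 AND disposition <> 'no_answer' → 17
call_id=17: wait_s >= 180 AND disposition <> 'no_answer' → 17
call_id=18: wait_s >= 180 AND disposition <> 'no_answer' → 17
call_id=19: wait_s >= 180 AND disposition <> 'no_answer' → 17

17, NULL, 17, 17, 17, NULL, 17, 17, 17, 17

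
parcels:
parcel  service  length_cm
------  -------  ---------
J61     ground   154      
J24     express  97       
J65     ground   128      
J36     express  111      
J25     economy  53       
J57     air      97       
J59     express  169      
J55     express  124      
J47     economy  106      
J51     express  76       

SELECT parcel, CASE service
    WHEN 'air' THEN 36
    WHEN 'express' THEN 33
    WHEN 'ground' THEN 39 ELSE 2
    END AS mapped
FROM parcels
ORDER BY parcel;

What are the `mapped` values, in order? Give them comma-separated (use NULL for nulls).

parcel=J24: service='express' → 33
parcel=J25: ELSE → 2
parcel=J36: service='express' → 33
parcel=J47: ELSE → 2
parcel=J51: service='express' → 33
parcel=J55: service='express' → 33
parcel=J57: service='air' → 36
parcel=J59: service='express' → 33
parcel=J61: service='ground' → 39
parcel=J65: service='ground' → 39

33, 2, 33, 2, 33, 33, 36, 33, 39, 39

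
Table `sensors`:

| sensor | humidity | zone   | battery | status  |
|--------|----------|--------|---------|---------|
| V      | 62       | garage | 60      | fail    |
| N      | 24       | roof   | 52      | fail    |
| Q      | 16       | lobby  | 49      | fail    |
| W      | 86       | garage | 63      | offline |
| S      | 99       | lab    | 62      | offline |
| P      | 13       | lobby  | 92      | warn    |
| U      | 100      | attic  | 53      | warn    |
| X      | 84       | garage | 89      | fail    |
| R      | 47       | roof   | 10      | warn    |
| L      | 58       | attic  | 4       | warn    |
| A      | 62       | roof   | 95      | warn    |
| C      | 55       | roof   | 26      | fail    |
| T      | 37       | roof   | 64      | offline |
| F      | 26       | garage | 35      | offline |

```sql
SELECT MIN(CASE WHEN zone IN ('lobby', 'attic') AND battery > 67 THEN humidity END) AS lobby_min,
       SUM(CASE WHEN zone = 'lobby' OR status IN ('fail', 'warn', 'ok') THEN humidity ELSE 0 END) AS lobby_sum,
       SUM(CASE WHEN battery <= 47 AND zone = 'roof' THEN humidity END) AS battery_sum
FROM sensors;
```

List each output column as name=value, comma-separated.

[lobby_min: zone IN ('lobby', 'attic') AND battery > 67]
sensor=V: ✗
sensor=N: ✗
sensor=Q: ✗
sensor=W: ✗
sensor=S: ✗
sensor=P: ✓ → 13
sensor=U: ✗
sensor=X: ✗
sensor=R: ✗
sensor=L: ✗
sensor=A: ✗
sensor=C: ✗
sensor=T: ✗
sensor=F: ✗
lobby_min = MIN(13) = 13
—
[lobby_sum: zone = 'lobby' OR status IN ('fail', 'warn', 'ok')]
sensor=V: ✓ → 62
sensor=N: ✓ → 24
sensor=Q: ✓ → 16
sensor=W: ✗
sensor=S: ✗
sensor=P: ✓ → 13
sensor=U: ✓ → 100
sensor=X: ✓ → 84
sensor=R: ✓ → 47
sensor=L: ✓ → 58
sensor=A: ✓ → 62
sensor=C: ✓ → 55
sensor=T: ✗
sensor=F: ✗
lobby_sum = 62 + 24 + 16 + 13 + 100 + 84 + 47 + 58 + 62 + 55 = 521
—
[battery_sum: battery <= 47 AND zone = 'roof']
sensor=V: ✗
sensor=N: ✗
sensor=Q: ✗
sensor=W: ✗
sensor=S: ✗
sensor=P: ✗
sensor=U: ✗
sensor=X: ✗
sensor=R: ✓ → 47
sensor=L: ✗
sensor=A: ✗
sensor=C: ✓ → 55
sensor=T: ✗
sensor=F: ✗
battery_sum = 47 + 55 = 102

lobby_min=13, lobby_sum=521, battery_sum=102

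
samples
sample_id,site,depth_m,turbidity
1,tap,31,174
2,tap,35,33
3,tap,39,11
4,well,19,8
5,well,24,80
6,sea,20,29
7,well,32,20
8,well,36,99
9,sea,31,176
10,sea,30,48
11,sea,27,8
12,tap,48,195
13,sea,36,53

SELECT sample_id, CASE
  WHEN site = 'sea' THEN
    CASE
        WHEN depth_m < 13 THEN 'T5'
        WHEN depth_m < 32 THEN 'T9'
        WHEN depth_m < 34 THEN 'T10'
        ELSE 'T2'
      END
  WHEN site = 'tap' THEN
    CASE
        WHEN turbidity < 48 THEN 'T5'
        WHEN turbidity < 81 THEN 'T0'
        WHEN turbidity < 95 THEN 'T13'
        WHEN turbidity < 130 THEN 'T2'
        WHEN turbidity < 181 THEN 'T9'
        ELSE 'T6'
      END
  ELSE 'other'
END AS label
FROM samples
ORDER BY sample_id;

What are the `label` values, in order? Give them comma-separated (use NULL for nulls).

sample_id=1: site='tap' → inner[turbidity < 181] → T9
sample_id=2: site='tap' → inner[turbidity < 48] → T5
sample_id=3: site='tap' → inner[turbidity < 48] → T5
sample_id=4: site='well' → outer ELSE → other
sample_id=5: site='well' → outer ELSE → other
sample_id=6: site='sea' → inner[depth_m < 32] → T9
sample_id=7: site='well' → outer ELSE → other
sample_id=8: site='well' → outer ELSE → other
sample_id=9: site='sea' → inner[depth_m < 32] → T9
sample_id=10: site='sea' → inner[depth_m < 32] → T9
sample_id=11: site='sea' → inner[depth_m < 32] → T9
sample_id=12: site='tap' → inner[ELSE] → T6
sample_id=13: site='sea' → inner[ELSE] → T2

T9, T5, T5, other, other, T9, other, other, T9, T9, T9, T6, T2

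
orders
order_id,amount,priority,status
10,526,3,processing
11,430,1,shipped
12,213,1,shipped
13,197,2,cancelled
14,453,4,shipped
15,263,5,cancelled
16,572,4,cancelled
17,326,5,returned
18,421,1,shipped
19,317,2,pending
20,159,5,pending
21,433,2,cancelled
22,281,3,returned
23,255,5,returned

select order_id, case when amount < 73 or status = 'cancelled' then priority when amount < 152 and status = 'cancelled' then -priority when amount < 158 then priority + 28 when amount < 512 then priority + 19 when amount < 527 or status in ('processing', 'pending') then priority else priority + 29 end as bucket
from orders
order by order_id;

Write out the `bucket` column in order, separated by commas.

3, 20, 20, 2, 23, 5, 4, 24, 20, 21, 24, 2, 22, 24

order_id=10: amount < 527 or status in ('processing', 'pending') → 3
order_id=11: amount < 512 → 20
order_id=12: amount < 512 → 20
order_id=13: amount < 73 or status = 'cancelled' → 2
order_id=14: amount < 512 → 23
order_id=15: amount < 73 or status = 'cancelled' → 5
order_id=16: amount < 73 or status = 'cancelled' → 4
order_id=17: amount < 512 → 24
order_id=18: amount < 512 → 20
order_id=19: amount < 512 → 21
order_id=20: amount < 512 → 24
order_id=21: amount < 73 or status = 'cancelled' → 2
order_id=22: amount < 512 → 22
order_id=23: amount < 512 → 24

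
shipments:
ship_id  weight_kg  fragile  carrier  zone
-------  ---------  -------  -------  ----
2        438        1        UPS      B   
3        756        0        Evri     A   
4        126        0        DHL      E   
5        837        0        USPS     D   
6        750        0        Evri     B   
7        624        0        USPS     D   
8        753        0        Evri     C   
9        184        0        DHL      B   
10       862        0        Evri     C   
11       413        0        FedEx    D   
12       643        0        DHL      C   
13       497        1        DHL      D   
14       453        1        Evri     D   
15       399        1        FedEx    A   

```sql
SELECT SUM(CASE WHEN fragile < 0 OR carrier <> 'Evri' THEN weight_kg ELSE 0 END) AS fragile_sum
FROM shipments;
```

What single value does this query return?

ship_id=2: ✓ → 438
ship_id=3: ✗
ship_id=4: ✓ → 126
ship_id=5: ✓ → 837
ship_id=6: ✗
ship_id=7: ✓ → 624
ship_id=8: ✗
ship_id=9: ✓ → 184
ship_id=10: ✗
ship_id=11: ✓ → 413
ship_id=12: ✓ → 643
ship_id=13: ✓ → 497
ship_id=14: ✗
ship_id=15: ✓ → 399
fragile_sum = 438 + 126 + 837 + 624 + 184 + 413 + 643 + 497 + 399 = 4161

4161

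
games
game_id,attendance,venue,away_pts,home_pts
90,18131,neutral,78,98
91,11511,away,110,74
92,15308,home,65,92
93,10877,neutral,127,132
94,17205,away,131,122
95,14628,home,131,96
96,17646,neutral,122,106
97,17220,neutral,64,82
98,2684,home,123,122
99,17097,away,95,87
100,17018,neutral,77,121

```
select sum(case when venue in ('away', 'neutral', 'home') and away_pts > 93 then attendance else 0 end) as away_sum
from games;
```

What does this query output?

game_id=90: ✗
game_id=91: ✓ → 11511
game_id=92: ✗
game_id=93: ✓ → 10877
game_id=94: ✓ → 17205
game_id=95: ✓ → 14628
game_id=96: ✓ → 17646
game_id=97: ✗
game_id=98: ✓ → 2684
game_id=99: ✓ → 17097
game_id=100: ✗
away_sum = 11511 + 10877 + 17205 + 14628 + 17646 + 2684 + 17097 = 91648

91648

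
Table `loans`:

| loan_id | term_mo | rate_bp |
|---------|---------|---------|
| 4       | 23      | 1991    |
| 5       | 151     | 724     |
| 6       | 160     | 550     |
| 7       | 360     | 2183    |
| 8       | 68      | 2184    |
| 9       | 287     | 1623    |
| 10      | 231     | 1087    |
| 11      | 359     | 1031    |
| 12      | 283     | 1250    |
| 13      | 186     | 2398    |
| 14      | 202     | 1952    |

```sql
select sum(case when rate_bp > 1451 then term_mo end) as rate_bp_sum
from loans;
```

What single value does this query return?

loan_id=4: ✓ → 23
loan_id=5: ✗
loan_id=6: ✗
loan_id=7: ✓ → 360
loan_id=8: ✓ → 68
loan_id=9: ✓ → 287
loan_id=10: ✗
loan_id=11: ✗
loan_id=12: ✗
loan_id=13: ✓ → 186
loan_id=14: ✓ → 202
rate_bp_sum = 23 + 360 + 68 + 287 + 186 + 202 = 1126

1126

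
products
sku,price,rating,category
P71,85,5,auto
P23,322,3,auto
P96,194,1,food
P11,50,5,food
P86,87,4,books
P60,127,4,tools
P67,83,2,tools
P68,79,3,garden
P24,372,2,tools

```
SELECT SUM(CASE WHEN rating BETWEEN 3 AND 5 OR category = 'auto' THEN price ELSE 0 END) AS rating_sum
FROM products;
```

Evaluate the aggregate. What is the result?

sku=P71: ✓ → 85
sku=P23: ✓ → 322
sku=P96: ✗
sku=P11: ✓ → 50
sku=P86: ✓ → 87
sku=P60: ✓ → 127
sku=P67: ✗
sku=P68: ✓ → 79
sku=P24: ✗
rating_sum = 85 + 322 + 50 + 87 + 127 + 79 = 750

750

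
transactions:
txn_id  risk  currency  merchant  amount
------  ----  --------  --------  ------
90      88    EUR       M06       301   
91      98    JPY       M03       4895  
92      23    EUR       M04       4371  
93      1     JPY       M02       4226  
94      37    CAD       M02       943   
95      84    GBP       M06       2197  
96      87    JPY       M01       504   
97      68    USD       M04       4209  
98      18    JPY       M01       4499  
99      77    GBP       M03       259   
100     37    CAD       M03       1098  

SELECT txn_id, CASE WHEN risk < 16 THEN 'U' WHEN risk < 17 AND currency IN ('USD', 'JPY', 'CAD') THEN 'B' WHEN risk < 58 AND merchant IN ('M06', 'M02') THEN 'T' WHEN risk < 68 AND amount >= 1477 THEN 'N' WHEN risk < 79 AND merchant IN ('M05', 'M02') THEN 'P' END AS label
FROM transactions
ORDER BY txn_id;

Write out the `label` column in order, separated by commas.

NULL, NULL, N, U, T, NULL, NULL, NULL, N, NULL, NULL

txn_id=90: (no match → NULL) → NULL
txn_id=91: (no match → NULL) → NULL
txn_id=92: risk < 68 AND amount >= 1477 → N
txn_id=93: risk < 16 → U
txn_id=94: risk < 58 AND merchant IN ('M06', 'M02') → T
txn_id=95: (no match → NULL) → NULL
txn_id=96: (no match → NULL) → NULL
txn_id=97: (no match → NULL) → NULL
txn_id=98: risk < 68 AND amount >= 1477 → N
txn_id=99: (no match → NULL) → NULL
txn_id=100: (no match → NULL) → NULL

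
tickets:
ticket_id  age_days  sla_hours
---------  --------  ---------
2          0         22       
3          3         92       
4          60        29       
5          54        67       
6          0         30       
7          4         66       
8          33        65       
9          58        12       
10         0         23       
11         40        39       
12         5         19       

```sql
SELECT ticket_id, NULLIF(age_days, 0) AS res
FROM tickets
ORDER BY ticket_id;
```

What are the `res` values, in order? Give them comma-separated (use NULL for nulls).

ticket_id=2: age_days=0 vs 0: equal → NULL
ticket_id=3: age_days=3 vs 0: differ → 3
ticket_id=4: age_days=60 vs 0: differ → 60
ticket_id=5: age_days=54 vs 0: differ → 54
ticket_id=6: age_days=0 vs 0: equal → NULL
ticket_id=7: age_days=4 vs 0: differ → 4
ticket_id=8: age_days=33 vs 0: differ → 33
ticket_id=9: age_days=58 vs 0: differ → 58
ticket_id=10: age_days=0 vs 0: equal → NULL
ticket_id=11: age_days=40 vs 0: differ → 40
ticket_id=12: age_days=5 vs 0: differ → 5

NULL, 3, 60, 54, NULL, 4, 33, 58, NULL, 40, 5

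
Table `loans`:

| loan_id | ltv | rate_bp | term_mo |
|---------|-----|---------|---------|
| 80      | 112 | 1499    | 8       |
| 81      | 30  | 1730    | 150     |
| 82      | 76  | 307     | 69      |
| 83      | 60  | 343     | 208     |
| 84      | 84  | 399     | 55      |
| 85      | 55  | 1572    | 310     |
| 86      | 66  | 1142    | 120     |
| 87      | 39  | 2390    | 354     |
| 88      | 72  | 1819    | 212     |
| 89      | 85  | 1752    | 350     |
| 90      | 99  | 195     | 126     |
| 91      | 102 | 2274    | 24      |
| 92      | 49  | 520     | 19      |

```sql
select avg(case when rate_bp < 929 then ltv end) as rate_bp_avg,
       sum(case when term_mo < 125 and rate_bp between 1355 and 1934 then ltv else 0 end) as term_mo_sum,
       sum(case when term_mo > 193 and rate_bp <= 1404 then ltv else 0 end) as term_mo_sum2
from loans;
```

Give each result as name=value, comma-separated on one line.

[rate_bp_avg: rate_bp < 929]
loan_id=80: ✗
loan_id=81: ✗
loan_id=82: ✓ → 76
loan_id=83: ✓ → 60
loan_id=84: ✓ → 84
loan_id=85: ✗
loan_id=86: ✗
loan_id=87: ✗
loan_id=88: ✗
loan_id=89: ✗
loan_id=90: ✓ → 99
loan_id=91: ✗
loan_id=92: ✓ → 49
rate_bp_avg = (76 + 60 + 84 + 99 + 49) / 5 = 73.6
—
[term_mo_sum: term_mo < 125 and rate_bp between 1355 and 1934]
loan_id=80: ✓ → 112
loan_id=81: ✗
loan_id=82: ✗
loan_id=83: ✗
loan_id=84: ✗
loan_id=85: ✗
loan_id=86: ✗
loan_id=87: ✗
loan_id=88: ✗
loan_id=89: ✗
loan_id=90: ✗
loan_id=91: ✗
loan_id=92: ✗
term_mo_sum = 112
—
[term_mo_sum2: term_mo > 193 and rate_bp <= 1404]
loan_id=80: ✗
loan_id=81: ✗
loan_id=82: ✗
loan_id=83: ✓ → 60
loan_id=84: ✗
loan_id=85: ✗
loan_id=86: ✗
loan_id=87: ✗
loan_id=88: ✗
loan_id=89: ✗
loan_id=90: ✗
loan_id=91: ✗
loan_id=92: ✗
term_mo_sum2 = 60

rate_bp_avg=73.6, term_mo_sum=112, term_mo_sum2=60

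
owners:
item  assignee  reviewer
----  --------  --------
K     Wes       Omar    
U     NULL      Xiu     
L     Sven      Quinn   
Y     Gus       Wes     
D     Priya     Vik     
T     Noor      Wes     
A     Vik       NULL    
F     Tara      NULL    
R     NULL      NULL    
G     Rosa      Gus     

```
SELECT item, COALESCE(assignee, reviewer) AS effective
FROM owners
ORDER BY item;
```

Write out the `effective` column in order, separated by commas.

Vik, Priya, Tara, Rosa, Wes, Sven, NULL, Noor, Xiu, Gus

item=A: assignee=Vik → Vik
item=D: assignee=Priya → Priya
item=F: assignee=Tara → Tara
item=G: assignee=Rosa → Rosa
item=K: assignee=Wes → Wes
item=L: assignee=Sven → Sven
item=R: assignee=NULL, reviewer=NULL (all NULL) → NULL
item=T: assignee=Noor → Noor
item=U: assignee=NULL, reviewer=Xiu → Xiu
item=Y: assignee=Gus → Gus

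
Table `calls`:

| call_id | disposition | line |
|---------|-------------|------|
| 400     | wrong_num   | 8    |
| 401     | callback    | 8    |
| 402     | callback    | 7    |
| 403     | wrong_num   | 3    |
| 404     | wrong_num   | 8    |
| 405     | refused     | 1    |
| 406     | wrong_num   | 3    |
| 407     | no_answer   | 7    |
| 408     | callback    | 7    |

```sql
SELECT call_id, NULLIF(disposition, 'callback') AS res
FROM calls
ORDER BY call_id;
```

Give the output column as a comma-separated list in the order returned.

wrong_num, NULL, NULL, wrong_num, wrong_num, refused, wrong_num, no_answer, NULL

call_id=400: disposition=wrong_num vs callback: differ → wrong_num
call_id=401: disposition=callback vs callback: equal → NULL
call_id=402: disposition=callback vs callback: equal → NULL
call_id=403: disposition=wrong_num vs callback: differ → wrong_num
call_id=404: disposition=wrong_num vs callback: differ → wrong_num
call_id=405: disposition=refused vs callback: differ → refused
call_id=406: disposition=wrong_num vs callback: differ → wrong_num
call_id=407: disposition=no_answer vs callback: differ → no_answer
call_id=408: disposition=callback vs callback: equal → NULL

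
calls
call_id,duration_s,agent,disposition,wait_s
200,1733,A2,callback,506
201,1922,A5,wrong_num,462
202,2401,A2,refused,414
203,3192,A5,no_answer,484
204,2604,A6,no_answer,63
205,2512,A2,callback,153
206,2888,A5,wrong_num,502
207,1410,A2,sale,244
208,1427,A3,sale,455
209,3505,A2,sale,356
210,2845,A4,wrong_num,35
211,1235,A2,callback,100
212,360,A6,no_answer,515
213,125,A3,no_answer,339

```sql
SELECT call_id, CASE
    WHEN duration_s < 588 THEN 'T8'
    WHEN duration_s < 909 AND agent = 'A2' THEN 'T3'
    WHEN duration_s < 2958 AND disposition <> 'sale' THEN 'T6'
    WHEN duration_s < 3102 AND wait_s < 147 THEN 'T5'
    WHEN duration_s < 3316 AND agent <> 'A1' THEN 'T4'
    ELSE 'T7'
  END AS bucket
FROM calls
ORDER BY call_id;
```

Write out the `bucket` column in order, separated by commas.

call_id=200: duration_s < 2958 AND disposition <> 'sale' → T6
call_id=201: duration_s < 2958 AND disposition <> 'sale' → T6
call_id=202: duration_s < 2958 AND disposition <> 'sale' → T6
call_id=203: duration_s < 3316 AND agent <> 'A1' → T4
call_id=204: duration_s < 2958 AND disposition <> 'sale' → T6
call_id=205: duration_s < 2958 AND disposition <> 'sale' → T6
call_id=206: duration_s < 2958 AND disposition <> 'sale' → T6
call_id=207: duration_s < 3316 AND agent <> 'A1' → T4
call_id=208: duration_s < 3316 AND agent <> 'A1' → T4
call_id=209: ELSE → T7
call_id=210: duration_s < 2958 AND disposition <> 'sale' → T6
call_id=211: duration_s < 2958 AND disposition <> 'sale' → T6
call_id=212: duration_s < 588 → T8
call_id=213: duration_s < 588 → T8

T6, T6, T6, T4, T6, T6, T6, T4, T4, T7, T6, T6, T8, T8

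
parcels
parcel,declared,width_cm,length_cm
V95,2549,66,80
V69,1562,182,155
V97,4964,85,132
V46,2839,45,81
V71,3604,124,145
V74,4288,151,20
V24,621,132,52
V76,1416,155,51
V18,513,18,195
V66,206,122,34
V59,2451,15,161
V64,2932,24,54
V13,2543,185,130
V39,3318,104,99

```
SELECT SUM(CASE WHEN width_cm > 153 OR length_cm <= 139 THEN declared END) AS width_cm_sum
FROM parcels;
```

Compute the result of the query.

27238

parcel=V95: ✓ → 2549
parcel=V69: ✓ → 1562
parcel=V97: ✓ → 4964
parcel=V46: ✓ → 2839
parcel=V71: ✗
parcel=V74: ✓ → 4288
parcel=V24: ✓ → 621
parcel=V76: ✓ → 1416
parcel=V18: ✗
parcel=V66: ✓ → 206
parcel=V59: ✗
parcel=V64: ✓ → 2932
parcel=V13: ✓ → 2543
parcel=V39: ✓ → 3318
width_cm_sum = 2549 + 1562 + 4964 + 2839 + 4288 + 621 + 1416 + 206 + 2932 + 2543 + 3318 = 27238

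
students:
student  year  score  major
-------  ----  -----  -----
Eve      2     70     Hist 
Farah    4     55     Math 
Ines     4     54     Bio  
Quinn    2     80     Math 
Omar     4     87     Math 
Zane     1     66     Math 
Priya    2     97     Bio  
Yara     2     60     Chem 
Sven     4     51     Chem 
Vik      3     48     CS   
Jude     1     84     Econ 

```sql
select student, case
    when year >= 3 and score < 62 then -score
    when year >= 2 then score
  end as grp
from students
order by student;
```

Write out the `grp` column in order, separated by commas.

student=Eve: year >= 2 → 70
student=Farah: year >= 3 and score < 62 → -55
student=Ines: year >= 3 and score < 62 → -54
student=Jude: (no match → NULL) → NULL
student=Omar: year >= 2 → 87
student=Priya: year >= 2 → 97
student=Quinn: year >= 2 → 80
student=Sven: year >= 3 and score < 62 → -51
student=Vik: year >= 3 and score < 62 → -48
student=Yara: year >= 2 → 60
student=Zane: (no match → NULL) → NULL

70, -55, -54, NULL, 87, 97, 80, -51, -48, 60, NULL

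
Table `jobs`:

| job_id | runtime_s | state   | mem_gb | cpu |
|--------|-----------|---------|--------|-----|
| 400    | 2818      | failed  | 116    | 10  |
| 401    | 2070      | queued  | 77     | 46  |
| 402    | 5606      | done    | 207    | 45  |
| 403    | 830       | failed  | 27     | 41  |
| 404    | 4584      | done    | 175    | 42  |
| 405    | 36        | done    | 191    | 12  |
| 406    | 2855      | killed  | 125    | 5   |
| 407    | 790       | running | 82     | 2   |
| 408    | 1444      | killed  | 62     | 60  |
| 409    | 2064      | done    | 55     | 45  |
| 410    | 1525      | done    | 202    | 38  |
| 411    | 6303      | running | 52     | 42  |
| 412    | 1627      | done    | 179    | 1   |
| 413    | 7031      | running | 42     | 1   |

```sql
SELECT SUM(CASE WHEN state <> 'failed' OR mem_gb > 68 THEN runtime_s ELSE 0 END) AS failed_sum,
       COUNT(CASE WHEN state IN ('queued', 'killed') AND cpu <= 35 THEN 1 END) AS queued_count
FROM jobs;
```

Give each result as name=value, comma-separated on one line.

failed_sum=38753, queued_count=1

[failed_sum: state <> 'failed' OR mem_gb > 68]
job_id=400: ✓ → 2818
job_id=401: ✓ → 2070
job_id=402: ✓ → 5606
job_id=403: ✗
job_id=404: ✓ → 4584
job_id=405: ✓ → 36
job_id=406: ✓ → 2855
job_id=407: ✓ → 790
job_id=408: ✓ → 1444
job_id=409: ✓ → 2064
job_id=410: ✓ → 1525
job_id=411: ✓ → 6303
job_id=412: ✓ → 1627
job_id=413: ✓ → 7031
failed_sum = 2818 + 2070 + 5606 + 4584 + 36 + 2855 + 790 + 1444 + 2064 + 1525 + 6303 + 1627 + 7031 = 38753
—
[queued_count: state IN ('queued', 'killed') AND cpu <= 35]
job_id=400: ✗
job_id=401: ✗
job_id=402: ✗
job_id=403: ✗
job_id=404: ✗
job_id=405: ✗
job_id=406: ✓ → 1
job_id=407: ✗
job_id=408: ✗
job_id=409: ✗
job_id=410: ✗
job_id=411: ✗
job_id=412: ✗
job_id=413: ✗
queued_count = COUNT(1) = 1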